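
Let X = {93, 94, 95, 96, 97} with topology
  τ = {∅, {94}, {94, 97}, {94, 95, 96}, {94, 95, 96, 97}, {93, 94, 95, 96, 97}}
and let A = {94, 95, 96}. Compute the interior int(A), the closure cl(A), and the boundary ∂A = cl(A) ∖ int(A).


int(A) = {94, 95, 96}, cl(A) = {93, 94, 95, 96, 97}, ∂A = {93, 97}.

Closed sets in (X, τ) are complements of opens:
  closed(X, τ) = {∅, {93}, {93, 97}, {93, 95, 96}, {93, 95, 96, 97}, {93, 94, 95, 96, 97}}.
int(A) = ⋃ {U ∈ τ : U ⊆ A}. Opens contained in A: ∅, {94}, {94, 95, 96}.
Taking the union of these: int(A) = {94, 95, 96}.
cl(A) = ⋂ {C closed : A ⊆ C}. Closed sets containing A: {93, 94, 95, 96, 97}.
Intersecting these: cl(A) = {93, 94, 95, 96, 97}.
∂A = cl(A) ∖ int(A) = {93, 94, 95, 96, 97} ∖ {94, 95, 96} = {93, 97}.


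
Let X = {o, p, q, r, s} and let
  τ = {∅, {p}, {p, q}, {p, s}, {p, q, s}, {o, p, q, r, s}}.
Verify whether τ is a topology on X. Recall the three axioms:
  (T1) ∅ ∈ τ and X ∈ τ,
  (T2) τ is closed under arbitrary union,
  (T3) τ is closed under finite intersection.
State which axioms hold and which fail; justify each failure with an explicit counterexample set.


τ IS a topology on X.

Axiom (T1): ∅ ∈ τ? Yes; X ∈ τ? Yes.
Axiom (T2/T3): check pairwise unions and intersections of members of τ.
All pairwise intersections and unions checked — each lies in τ. Therefore τ satisfies (T1), (T2), (T3): it IS a topology on X.


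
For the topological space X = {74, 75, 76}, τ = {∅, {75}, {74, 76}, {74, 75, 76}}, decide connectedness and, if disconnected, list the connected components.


(X, τ) is disconnected; components = [{75}, {74, 76}].

Find clopen sets (U ∈ τ with X ∖ U ∈ τ):
  U = ∅, X ∖ U = {74, 75, 76} — both open, so U is clopen.
  U = {75}, X ∖ U = {74, 76} — both open, so U is clopen.
  U = {74, 76}, X ∖ U = {75} — both open, so U is clopen.
  U = {74, 75, 76}, X ∖ U = ∅ — both open, so U is clopen.
Nontrivial clopen(s) exist: e.g. {75}. So (X, τ) is disconnected.
Compute connected components by grouping points that agree on all clopens:
  component: {75}
  component: {74, 76}


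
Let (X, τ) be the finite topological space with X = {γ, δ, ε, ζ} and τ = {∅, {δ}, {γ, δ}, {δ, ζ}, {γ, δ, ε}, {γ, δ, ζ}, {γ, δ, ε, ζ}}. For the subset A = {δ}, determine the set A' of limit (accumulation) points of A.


A' = {γ, ε, ζ}

For each x ∈ X, list the open sets U ∈ τ with x ∈ U, then check whether U ∩ (A ∖ {x}) ≠ ∅ for every such U.
  x = γ: opens ∋ x are {γ, δ}, {γ, δ, ε}, {γ, δ, ζ}, {γ, δ, ε, ζ}; each meets A ∖ {γ}, so x IS a limit point.
  x = δ: open {δ} ∋ x has {δ} ∩ (A ∖ {δ}) = ∅, so x is NOT a limit point.
  x = ε: opens ∋ x are {γ, δ, ε}, {γ, δ, ε, ζ}; each meets A ∖ {ε}, so x IS a limit point.
  x = ζ: opens ∋ x are {δ, ζ}, {γ, δ, ζ}, {γ, δ, ε, ζ}; each meets A ∖ {ζ}, so x IS a limit point.
Collecting: A' = {γ, ε, ζ}.


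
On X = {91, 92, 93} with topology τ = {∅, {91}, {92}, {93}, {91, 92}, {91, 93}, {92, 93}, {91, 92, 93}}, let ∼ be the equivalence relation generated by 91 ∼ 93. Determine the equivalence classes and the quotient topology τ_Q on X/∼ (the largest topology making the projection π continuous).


X/∼ = {[91=93], [92]}; |τ_Q| = 4.

Equivalence classes: [91=93], [92].
Quotient map π: X → X/∼ sends 91 ↦ [91=93], 92 ↦ [92], 93 ↦ [91=93].
For each subset V ⊆ X/∼, compute π^{-1}(V) ⊆ X and check whether π^{-1}(V) ∈ τ. V is open in τ_Q iff π^{-1}(V) ∈ τ.
  V = {}: π^{-1}(V) = ∅ ∈ τ ✓.
  V = {[91=93]}: π^{-1}(V) = {91, 93} ∈ τ ✓.
  V = {[92]}: π^{-1}(V) = {92} ∈ τ ✓.
  V = {[91=93], [92]}: π^{-1}(V) = {91, 92, 93} ∈ τ ✓.
Open sets in the quotient: τ_Q = {{}, {[91=93]}, {[92]}, {[91=93], [92]}} (4 elements).


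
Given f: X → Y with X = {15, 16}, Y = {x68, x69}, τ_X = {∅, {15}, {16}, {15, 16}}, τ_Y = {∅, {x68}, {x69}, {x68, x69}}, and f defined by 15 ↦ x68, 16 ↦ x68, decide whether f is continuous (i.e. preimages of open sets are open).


f IS continuous.

Compute f^{-1}(U) for each U ∈ τ_Y:
  U = ∅: f^{-1}(U) = ∅ ∈ τ_X ✓.
  U = {x68}: f^{-1}(U) = {15, 16} ∈ τ_X ✓.
  U = {x69}: f^{-1}(U) = ∅ ∈ τ_X ✓.
  U = {x68, x69}: f^{-1}(U) = {15, 16} ∈ τ_X ✓.
Every preimage lies in τ_X, so f IS continuous.


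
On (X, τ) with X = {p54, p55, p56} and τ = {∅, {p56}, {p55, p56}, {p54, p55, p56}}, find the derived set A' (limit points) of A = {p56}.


A' = {p54, p55}

For each x ∈ X, list the open sets U ∈ τ with x ∈ U, then check whether U ∩ (A ∖ {x}) ≠ ∅ for every such U.
  x = p54: opens ∋ x are {p54, p55, p56}; each meets A ∖ {p54}, so x IS a limit point.
  x = p55: opens ∋ x are {p55, p56}, {p54, p55, p56}; each meets A ∖ {p55}, so x IS a limit point.
  x = p56: open {p56} ∋ x has {p56} ∩ (A ∖ {p56}) = ∅, so x is NOT a limit point.
Collecting: A' = {p54, p55}.


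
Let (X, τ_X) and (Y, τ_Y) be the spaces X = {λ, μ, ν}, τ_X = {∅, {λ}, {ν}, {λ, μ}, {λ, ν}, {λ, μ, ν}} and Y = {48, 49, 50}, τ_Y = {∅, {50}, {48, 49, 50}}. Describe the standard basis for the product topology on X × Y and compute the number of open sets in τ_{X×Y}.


Basis B = {∅ × ∅, {λ} × {50}, {ν} × {50}, {λ, μ} × {50}, {λ, ν} × {50}, {λ} × {48, 49, 50}, {λ, μ, ν} × {50}, {ν} × {48, 49, 50}, {λ, μ} × {48, 49, 50}, {λ, ν} × {48, 49, 50}, {λ, μ, ν} × {48, 49, 50}}; |τ_{X×Y}| = 18.

Enumerate products U × V with U ∈ τ_X, V ∈ τ_Y (deduplicated):
  ∅ × ∅ = {} (∅)
  {λ} × {50} = {(λ,50)}
  {ν} × {50} = {(ν,50)}
  {λ, μ} × {50} = {(λ,50), (μ,50)}
  {λ, ν} × {50} = {(λ,50), (ν,50)}
  {λ} × {48, 49, 50} = {(λ,48), (λ,49), (λ,50)}
  {λ, μ, ν} × {50} = {(λ,50), (μ,50), (ν,50)}
  {ν} × {48, 49, 50} = {(ν,48), (ν,49), (ν,50)}
  {λ, μ} × {48, 49, 50} = {(λ,48), (λ,49), (λ,50), (μ,48), (μ,49), (μ,50)}
  {λ, ν} × {48, 49, 50} = {(λ,48), (λ,49), (λ,50), (ν,48), (ν,49), (ν,50)}
  {λ, μ, ν} × {48, 49, 50} = {(λ,48), (λ,49), (λ,50), (μ,48), (μ,49), (μ,50), (ν,48), (ν,49), (ν,50)}
These 11 distinct sets form the basis B.
Close under arbitrary unions to get τ_{X×Y}; counting gives |τ_{X×Y}| = 18.


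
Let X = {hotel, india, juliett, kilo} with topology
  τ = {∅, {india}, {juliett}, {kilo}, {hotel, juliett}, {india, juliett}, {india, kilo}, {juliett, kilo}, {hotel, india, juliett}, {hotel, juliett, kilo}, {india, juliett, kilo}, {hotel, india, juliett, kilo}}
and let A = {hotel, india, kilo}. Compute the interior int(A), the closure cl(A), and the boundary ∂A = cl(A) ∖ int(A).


int(A) = {india, kilo}, cl(A) = {hotel, india, kilo}, ∂A = {hotel}.

Closed sets in (X, τ) are complements of opens:
  closed(X, τ) = {∅, {hotel}, {india}, {kilo}, {hotel, india}, {hotel, juliett}, {hotel, kilo}, {india, kilo}, {hotel, india, juliett}, {hotel, india, kilo}, {hotel, juliett, kilo}, {hotel, india, juliett, kilo}}.
int(A) = ⋃ {U ∈ τ : U ⊆ A}. Opens contained in A: ∅, {india}, {kilo}, {india, kilo}.
Taking the union of these: int(A) = {india, kilo}.
cl(A) = ⋂ {C closed : A ⊆ C}. Closed sets containing A: {hotel, india, kilo}, {hotel, india, juliett, kilo}.
Intersecting these: cl(A) = {hotel, india, kilo}.
∂A = cl(A) ∖ int(A) = {hotel, india, kilo} ∖ {india, kilo} = {hotel}.


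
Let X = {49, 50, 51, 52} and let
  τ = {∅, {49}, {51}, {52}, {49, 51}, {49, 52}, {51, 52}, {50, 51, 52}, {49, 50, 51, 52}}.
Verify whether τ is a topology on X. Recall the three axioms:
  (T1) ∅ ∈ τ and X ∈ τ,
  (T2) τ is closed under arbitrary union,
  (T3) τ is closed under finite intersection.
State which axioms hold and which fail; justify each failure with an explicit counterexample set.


τ is NOT a topology on X.

Axiom (T1): ∅ ∈ τ? Yes; X ∈ τ? Yes.
Axiom (T2/T3): check pairwise unions and intersections of members of τ.
Counterexample for (T2): {49} ∪ {51, 52} = {49, 51, 52} ∉ τ. Therefore τ is NOT a topology.


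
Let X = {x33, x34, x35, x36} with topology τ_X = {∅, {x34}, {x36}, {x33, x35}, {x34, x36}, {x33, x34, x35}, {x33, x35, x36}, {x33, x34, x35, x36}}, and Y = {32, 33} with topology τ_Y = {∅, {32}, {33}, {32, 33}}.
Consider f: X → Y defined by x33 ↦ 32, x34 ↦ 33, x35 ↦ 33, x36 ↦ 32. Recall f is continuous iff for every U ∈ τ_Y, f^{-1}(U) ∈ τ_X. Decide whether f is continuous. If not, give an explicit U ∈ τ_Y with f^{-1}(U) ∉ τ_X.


f is NOT continuous.

Compute f^{-1}(U) for each U ∈ τ_Y:
  U = ∅: f^{-1}(U) = ∅ ∈ τ_X ✓.
  U = {32}: f^{-1}(U) = {x33, x36} ∉ τ_X ✗.
  U = {33}: f^{-1}(U) = {x34, x35} ∉ τ_X ✗.
  U = {32, 33}: f^{-1}(U) = {x33, x34, x35, x36} ∈ τ_X ✓.
Found U = {32} with f^{-1}(U) = {x33, x36} not in τ_X. Therefore f is NOT continuous.


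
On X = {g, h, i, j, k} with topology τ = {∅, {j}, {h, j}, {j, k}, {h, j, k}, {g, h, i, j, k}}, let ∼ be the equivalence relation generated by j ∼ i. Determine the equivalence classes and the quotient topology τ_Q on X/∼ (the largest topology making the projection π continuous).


X/∼ = {[g], [h], [i=j], [k]}; |τ_Q| = 2.

Equivalence classes: [g], [h], [i=j], [k].
Quotient map π: X → X/∼ sends g ↦ [g], h ↦ [h], i ↦ [i=j], j ↦ [i=j], k ↦ [k].
For each subset V ⊆ X/∼, compute π^{-1}(V) ⊆ X and check whether π^{-1}(V) ∈ τ. V is open in τ_Q iff π^{-1}(V) ∈ τ.
  V = {}: π^{-1}(V) = ∅ ∈ τ ✓.
  V = {[g]}: π^{-1}(V) = {g} ∉ τ ✗.
  V = {[h]}: π^{-1}(V) = {h} ∉ τ ✗.
  V = {[g], [h]}: π^{-1}(V) = {g, h} ∉ τ ✗.
  V = {[i=j]}: π^{-1}(V) = {i, j} ∉ τ ✗.
  V = {[g], [i=j]}: π^{-1}(V) = {g, i, j} ∉ τ ✗.
  V = {[h], [i=j]}: π^{-1}(V) = {h, i, j} ∉ τ ✗.
  V = {[g], [h], [i=j]}: π^{-1}(V) = {g, h, i, j} ∉ τ ✗.
  V = {[k]}: π^{-1}(V) = {k} ∉ τ ✗.
  V = {[g], [k]}: π^{-1}(V) = {g, k} ∉ τ ✗.
  V = {[h], [k]}: π^{-1}(V) = {h, k} ∉ τ ✗.
  V = {[g], [h], [k]}: π^{-1}(V) = {g, h, k} ∉ τ ✗.
  V = {[i=j], [k]}: π^{-1}(V) = {i, j, k} ∉ τ ✗.
  V = {[g], [i=j], [k]}: π^{-1}(V) = {g, i, j, k} ∉ τ ✗.
  V = {[h], [i=j], [k]}: π^{-1}(V) = {h, i, j, k} ∉ τ ✗.
  V = {[g], [h], [i=j], [k]}: π^{-1}(V) = {g, h, i, j, k} ∈ τ ✓.
Open sets in the quotient: τ_Q = {{}, {[g], [h], [i=j], [k]}} (2 elements).


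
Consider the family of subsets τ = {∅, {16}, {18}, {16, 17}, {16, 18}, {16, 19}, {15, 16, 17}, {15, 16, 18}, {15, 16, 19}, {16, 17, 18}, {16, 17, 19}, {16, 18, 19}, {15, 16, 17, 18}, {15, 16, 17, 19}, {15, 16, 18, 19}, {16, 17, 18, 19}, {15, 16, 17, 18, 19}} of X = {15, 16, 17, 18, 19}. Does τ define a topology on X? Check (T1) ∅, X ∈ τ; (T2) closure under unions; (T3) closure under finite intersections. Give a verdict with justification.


τ is NOT a topology on X.

Axiom (T1): ∅ ∈ τ? Yes; X ∈ τ? Yes.
Axiom (T2/T3): check pairwise unions and intersections of members of τ.
Counterexample for (T3): {15, 16, 17} ∩ {15, 16, 18} = {15, 16} ∉ τ. Therefore τ is NOT a topology.


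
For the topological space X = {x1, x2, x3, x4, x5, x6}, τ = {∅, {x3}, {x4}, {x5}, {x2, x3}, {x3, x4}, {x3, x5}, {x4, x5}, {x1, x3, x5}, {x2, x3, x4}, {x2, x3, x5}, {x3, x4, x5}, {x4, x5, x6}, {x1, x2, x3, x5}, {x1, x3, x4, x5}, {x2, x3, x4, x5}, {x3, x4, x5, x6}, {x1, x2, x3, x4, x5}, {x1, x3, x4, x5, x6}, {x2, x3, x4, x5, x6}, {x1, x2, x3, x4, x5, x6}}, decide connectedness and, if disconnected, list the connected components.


(X, τ) is connected.

Find clopen sets (U ∈ τ with X ∖ U ∈ τ):
  U = ∅, X ∖ U = {x1, x2, x3, x4, x5, x6} — both open, so U is clopen.
  U = {x1, x2, x3, x4, x5, x6}, X ∖ U = ∅ — both open, so U is clopen.
Only trivial clopens (∅ and X) exist, so (X, τ) is connected.
Compute connected components by grouping points that agree on all clopens:
  component: {x1, x2, x3, x4, x5, x6}


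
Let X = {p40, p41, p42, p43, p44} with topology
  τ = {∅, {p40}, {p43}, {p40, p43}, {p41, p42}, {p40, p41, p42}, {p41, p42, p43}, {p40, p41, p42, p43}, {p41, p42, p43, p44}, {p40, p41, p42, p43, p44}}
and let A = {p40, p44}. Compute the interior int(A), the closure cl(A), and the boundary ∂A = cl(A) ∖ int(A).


int(A) = {p40}, cl(A) = {p40, p44}, ∂A = {p44}.

Closed sets in (X, τ) are complements of opens:
  closed(X, τ) = {∅, {p40}, {p44}, {p40, p44}, {p43, p44}, {p40, p43, p44}, {p41, p42, p44}, {p40, p41, p42, p44}, {p41, p42, p43, p44}, {p40, p41, p42, p43, p44}}.
int(A) = ⋃ {U ∈ τ : U ⊆ A}. Opens contained in A: ∅, {p40}.
Taking the union of these: int(A) = {p40}.
cl(A) = ⋂ {C closed : A ⊆ C}. Closed sets containing A: {p40, p44}, {p40, p43, p44}, {p40, p41, p42, p44}, {p40, p41, p42, p43, p44}.
Intersecting these: cl(A) = {p40, p44}.
∂A = cl(A) ∖ int(A) = {p40, p44} ∖ {p40} = {p44}.


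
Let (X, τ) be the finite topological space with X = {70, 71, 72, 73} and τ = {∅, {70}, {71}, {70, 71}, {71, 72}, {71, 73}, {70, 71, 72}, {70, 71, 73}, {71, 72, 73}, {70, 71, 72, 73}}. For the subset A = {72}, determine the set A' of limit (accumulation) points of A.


A' = ∅

For each x ∈ X, list the open sets U ∈ τ with x ∈ U, then check whether U ∩ (A ∖ {x}) ≠ ∅ for every such U.
  x = 70: open {70} ∋ x has {70} ∩ (A ∖ {70}) = ∅, so x is NOT a limit point.
  x = 71: open {71} ∋ x has {71} ∩ (A ∖ {71}) = ∅, so x is NOT a limit point.
  x = 72: open {71, 72} ∋ x has {71, 72} ∩ (A ∖ {72}) = ∅, so x is NOT a limit point.
  x = 73: open {71, 73} ∋ x has {71, 73} ∩ (A ∖ {73}) = ∅, so x is NOT a limit point.
Collecting: A' = ∅.


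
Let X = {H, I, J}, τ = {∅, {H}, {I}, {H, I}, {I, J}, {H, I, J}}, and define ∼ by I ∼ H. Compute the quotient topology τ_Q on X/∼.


X/∼ = {[H=I], [J]}; |τ_Q| = 3.

Equivalence classes: [H=I], [J].
Quotient map π: X → X/∼ sends H ↦ [H=I], I ↦ [H=I], J ↦ [J].
For each subset V ⊆ X/∼, compute π^{-1}(V) ⊆ X and check whether π^{-1}(V) ∈ τ. V is open in τ_Q iff π^{-1}(V) ∈ τ.
  V = {}: π^{-1}(V) = ∅ ∈ τ ✓.
  V = {[H=I]}: π^{-1}(V) = {H, I} ∈ τ ✓.
  V = {[J]}: π^{-1}(V) = {J} ∉ τ ✗.
  V = {[H=I], [J]}: π^{-1}(V) = {H, I, J} ∈ τ ✓.
Open sets in the quotient: τ_Q = {{}, {[H=I]}, {[H=I], [J]}} (3 elements).


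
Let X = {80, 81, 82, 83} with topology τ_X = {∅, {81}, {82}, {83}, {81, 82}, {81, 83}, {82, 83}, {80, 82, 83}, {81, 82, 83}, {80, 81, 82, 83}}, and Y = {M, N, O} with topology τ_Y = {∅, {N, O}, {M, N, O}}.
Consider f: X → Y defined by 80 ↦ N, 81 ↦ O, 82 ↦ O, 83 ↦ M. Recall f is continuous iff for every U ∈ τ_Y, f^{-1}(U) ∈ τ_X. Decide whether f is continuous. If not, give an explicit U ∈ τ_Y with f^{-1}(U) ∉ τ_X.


f is NOT continuous.

Compute f^{-1}(U) for each U ∈ τ_Y:
  U = ∅: f^{-1}(U) = ∅ ∈ τ_X ✓.
  U = {N, O}: f^{-1}(U) = {80, 81, 82} ∉ τ_X ✗.
  U = {M, N, O}: f^{-1}(U) = {80, 81, 82, 83} ∈ τ_X ✓.
Found U = {N, O} with f^{-1}(U) = {80, 81, 82} not in τ_X. Therefore f is NOT continuous.


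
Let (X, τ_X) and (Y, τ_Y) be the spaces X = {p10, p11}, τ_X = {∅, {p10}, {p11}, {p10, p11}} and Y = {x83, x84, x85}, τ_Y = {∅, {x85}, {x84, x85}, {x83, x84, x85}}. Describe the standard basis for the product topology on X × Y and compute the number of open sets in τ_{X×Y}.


Basis B = {∅ × ∅, {p10} × {x85}, {p11} × {x85}, {p10} × {x84, x85}, {p10, p11} × {x85}, {p11} × {x84, x85}, {p10} × {x83, x84, x85}, {p11} × {x83, x84, x85}, {p10, p11} × {x84, x85}, {p10, p11} × {x83, x84, x85}}; |τ_{X×Y}| = 16.

Enumerate products U × V with U ∈ τ_X, V ∈ τ_Y (deduplicated):
  ∅ × ∅ = {} (∅)
  {p10} × {x85} = {(p10,x85)}
  {p11} × {x85} = {(p11,x85)}
  {p10} × {x84, x85} = {(p10,x84), (p10,x85)}
  {p10, p11} × {x85} = {(p10,x85), (p11,x85)}
  {p11} × {x84, x85} = {(p11,x84), (p11,x85)}
  {p10} × {x83, x84, x85} = {(p10,x83), (p10,x84), (p10,x85)}
  {p11} × {x83, x84, x85} = {(p11,x83), (p11,x84), (p11,x85)}
  {p10, p11} × {x84, x85} = {(p10,x84), (p10,x85), (p11,x84), (p11,x85)}
  {p10, p11} × {x83, x84, x85} = {(p10,x83), (p10,x84), (p10,x85), (p11,x83), (p11,x84), (p11,x85)}
These 10 distinct sets form the basis B.
Close under arbitrary unions to get τ_{X×Y}; counting gives |τ_{X×Y}| = 16.


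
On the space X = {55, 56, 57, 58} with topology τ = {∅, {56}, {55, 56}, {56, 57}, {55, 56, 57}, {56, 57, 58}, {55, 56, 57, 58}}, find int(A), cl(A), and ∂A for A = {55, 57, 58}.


int(A) = ∅, cl(A) = {55, 57, 58}, ∂A = {55, 57, 58}.

Closed sets in (X, τ) are complements of opens:
  closed(X, τ) = {∅, {55}, {58}, {55, 58}, {57, 58}, {55, 57, 58}, {55, 56, 57, 58}}.
int(A) = ⋃ {U ∈ τ : U ⊆ A}. Opens contained in A: ∅.
Taking the union of these: int(A) = ∅.
cl(A) = ⋂ {C closed : A ⊆ C}. Closed sets containing A: {55, 57, 58}, {55, 56, 57, 58}.
Intersecting these: cl(A) = {55, 57, 58}.
∂A = cl(A) ∖ int(A) = {55, 57, 58} ∖ ∅ = {55, 57, 58}.


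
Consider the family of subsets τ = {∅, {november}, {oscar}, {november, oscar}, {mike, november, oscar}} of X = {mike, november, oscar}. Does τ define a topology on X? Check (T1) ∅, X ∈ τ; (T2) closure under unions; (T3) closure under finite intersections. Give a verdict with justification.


τ IS a topology on X.

Axiom (T1): ∅ ∈ τ? Yes; X ∈ τ? Yes.
Axiom (T2/T3): check pairwise unions and intersections of members of τ.
All pairwise intersections and unions checked — each lies in τ. Therefore τ satisfies (T1), (T2), (T3): it IS a topology on X.


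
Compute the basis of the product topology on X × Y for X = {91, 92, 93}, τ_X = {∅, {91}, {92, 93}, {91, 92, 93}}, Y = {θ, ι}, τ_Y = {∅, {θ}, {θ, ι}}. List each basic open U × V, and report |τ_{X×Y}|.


Basis B = {∅ × ∅, {91} × {θ}, {91} × {θ, ι}, {92, 93} × {θ}, {91, 92, 93} × {θ}, {92, 93} × {θ, ι}, {91, 92, 93} × {θ, ι}}; |τ_{X×Y}| = 9.

Enumerate products U × V with U ∈ τ_X, V ∈ τ_Y (deduplicated):
  ∅ × ∅ = {} (∅)
  {91} × {θ} = {(91,θ)}
  {91} × {θ, ι} = {(91,θ), (91,ι)}
  {92, 93} × {θ} = {(92,θ), (93,θ)}
  {91, 92, 93} × {θ} = {(91,θ), (92,θ), (93,θ)}
  {92, 93} × {θ, ι} = {(92,θ), (92,ι), (93,θ), (93,ι)}
  {91, 92, 93} × {θ, ι} = {(91,θ), (91,ι), (92,θ), (92,ι), (93,θ), (93,ι)}
These 7 distinct sets form the basis B.
Close under arbitrary unions to get τ_{X×Y}; counting gives |τ_{X×Y}| = 9.


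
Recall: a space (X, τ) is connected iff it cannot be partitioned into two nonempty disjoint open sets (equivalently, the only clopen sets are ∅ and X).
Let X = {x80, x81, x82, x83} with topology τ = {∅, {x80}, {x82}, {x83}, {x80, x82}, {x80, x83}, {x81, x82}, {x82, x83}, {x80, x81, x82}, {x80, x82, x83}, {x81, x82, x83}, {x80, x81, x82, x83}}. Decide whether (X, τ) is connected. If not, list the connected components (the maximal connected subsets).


(X, τ) is disconnected; components = [{x80}, {x83}, {x81, x82}].

Find clopen sets (U ∈ τ with X ∖ U ∈ τ):
  U = ∅, X ∖ U = {x80, x81, x82, x83} — both open, so U is clopen.
  U = {x80}, X ∖ U = {x81, x82, x83} — both open, so U is clopen.
  U = {x83}, X ∖ U = {x80, x81, x82} — both open, so U is clopen.
  U = {x80, x83}, X ∖ U = {x81, x82} — both open, so U is clopen.
  U = {x81, x82}, X ∖ U = {x80, x83} — both open, so U is clopen.
  U = {x80, x81, x82}, X ∖ U = {x83} — both open, so U is clopen.
  U = {x81, x82, x83}, X ∖ U = {x80} — both open, so U is clopen.
  U = {x80, x81, x82, x83}, X ∖ U = ∅ — both open, so U is clopen.
Nontrivial clopen(s) exist: e.g. {x83}. So (X, τ) is disconnected.
Compute connected components by grouping points that agree on all clopens:
  component: {x80}
  component: {x83}
  component: {x81, x82}


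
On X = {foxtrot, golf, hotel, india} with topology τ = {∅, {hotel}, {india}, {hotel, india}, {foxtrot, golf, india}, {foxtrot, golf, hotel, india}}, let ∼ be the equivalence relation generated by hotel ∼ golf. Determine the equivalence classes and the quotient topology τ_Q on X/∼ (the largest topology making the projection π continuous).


X/∼ = {[foxtrot], [golf=hotel], [india]}; |τ_Q| = 3.

Equivalence classes: [foxtrot], [golf=hotel], [india].
Quotient map π: X → X/∼ sends foxtrot ↦ [foxtrot], golf ↦ [golf=hotel], hotel ↦ [golf=hotel], india ↦ [india].
For each subset V ⊆ X/∼, compute π^{-1}(V) ⊆ X and check whether π^{-1}(V) ∈ τ. V is open in τ_Q iff π^{-1}(V) ∈ τ.
  V = {}: π^{-1}(V) = ∅ ∈ τ ✓.
  V = {[foxtrot]}: π^{-1}(V) = {foxtrot} ∉ τ ✗.
  V = {[golf=hotel]}: π^{-1}(V) = {golf, hotel} ∉ τ ✗.
  V = {[foxtrot], [golf=hotel]}: π^{-1}(V) = {foxtrot, golf, hotel} ∉ τ ✗.
  V = {[india]}: π^{-1}(V) = {india} ∈ τ ✓.
  V = {[foxtrot], [india]}: π^{-1}(V) = {foxtrot, india} ∉ τ ✗.
  V = {[golf=hotel], [india]}: π^{-1}(V) = {golf, hotel, india} ∉ τ ✗.
  V = {[foxtrot], [golf=hotel], [india]}: π^{-1}(V) = {foxtrot, golf, hotel, india} ∈ τ ✓.
Open sets in the quotient: τ_Q = {{}, {[india]}, {[foxtrot], [golf=hotel], [india]}} (3 elements).


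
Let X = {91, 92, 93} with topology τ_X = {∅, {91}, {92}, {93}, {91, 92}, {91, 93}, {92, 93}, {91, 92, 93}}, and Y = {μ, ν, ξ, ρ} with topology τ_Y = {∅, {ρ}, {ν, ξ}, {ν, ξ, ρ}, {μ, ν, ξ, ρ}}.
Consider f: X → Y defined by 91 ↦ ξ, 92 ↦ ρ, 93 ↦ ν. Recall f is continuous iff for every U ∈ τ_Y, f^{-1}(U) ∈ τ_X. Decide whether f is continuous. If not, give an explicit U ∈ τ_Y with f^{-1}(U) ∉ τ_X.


f IS continuous.

Compute f^{-1}(U) for each U ∈ τ_Y:
  U = ∅: f^{-1}(U) = ∅ ∈ τ_X ✓.
  U = {ρ}: f^{-1}(U) = {92} ∈ τ_X ✓.
  U = {ν, ξ}: f^{-1}(U) = {91, 93} ∈ τ_X ✓.
  U = {ν, ξ, ρ}: f^{-1}(U) = {91, 92, 93} ∈ τ_X ✓.
  U = {μ, ν, ξ, ρ}: f^{-1}(U) = {91, 92, 93} ∈ τ_X ✓.
Every preimage lies in τ_X, so f IS continuous.


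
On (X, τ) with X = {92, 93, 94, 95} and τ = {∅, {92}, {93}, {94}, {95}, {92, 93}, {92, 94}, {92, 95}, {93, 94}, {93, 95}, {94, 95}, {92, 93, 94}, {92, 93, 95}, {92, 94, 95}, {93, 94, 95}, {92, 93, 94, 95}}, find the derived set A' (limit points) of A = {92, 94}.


A' = ∅

For each x ∈ X, list the open sets U ∈ τ with x ∈ U, then check whether U ∩ (A ∖ {x}) ≠ ∅ for every such U.
  x = 92: open {92} ∋ x has {92} ∩ (A ∖ {92}) = ∅, so x is NOT a limit point.
  x = 93: open {93} ∋ x has {93} ∩ (A ∖ {93}) = ∅, so x is NOT a limit point.
  x = 94: open {94} ∋ x has {94} ∩ (A ∖ {94}) = ∅, so x is NOT a limit point.
  x = 95: open {95} ∋ x has {95} ∩ (A ∖ {95}) = ∅, so x is NOT a limit point.
Collecting: A' = ∅.


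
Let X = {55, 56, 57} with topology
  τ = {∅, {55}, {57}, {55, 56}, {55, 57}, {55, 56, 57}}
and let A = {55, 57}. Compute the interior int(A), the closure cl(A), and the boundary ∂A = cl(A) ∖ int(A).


int(A) = {55, 57}, cl(A) = {55, 56, 57}, ∂A = {56}.

Closed sets in (X, τ) are complements of opens:
  closed(X, τ) = {∅, {56}, {57}, {55, 56}, {56, 57}, {55, 56, 57}}.
int(A) = ⋃ {U ∈ τ : U ⊆ A}. Opens contained in A: ∅, {55}, {57}, {55, 57}.
Taking the union of these: int(A) = {55, 57}.
cl(A) = ⋂ {C closed : A ⊆ C}. Closed sets containing A: {55, 56, 57}.
Intersecting these: cl(A) = {55, 56, 57}.
∂A = cl(A) ∖ int(A) = {55, 56, 57} ∖ {55, 57} = {56}.


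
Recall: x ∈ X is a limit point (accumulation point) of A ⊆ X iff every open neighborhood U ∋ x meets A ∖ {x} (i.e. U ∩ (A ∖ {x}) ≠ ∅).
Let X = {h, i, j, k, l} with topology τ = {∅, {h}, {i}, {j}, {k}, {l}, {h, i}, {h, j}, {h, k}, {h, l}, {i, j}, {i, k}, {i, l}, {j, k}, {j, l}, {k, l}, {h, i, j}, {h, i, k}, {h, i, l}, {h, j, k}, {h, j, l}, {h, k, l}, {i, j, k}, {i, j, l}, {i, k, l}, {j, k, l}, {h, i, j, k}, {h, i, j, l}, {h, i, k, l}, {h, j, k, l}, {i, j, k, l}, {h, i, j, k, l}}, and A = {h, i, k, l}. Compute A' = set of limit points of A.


A' = ∅

For each x ∈ X, list the open sets U ∈ τ with x ∈ U, then check whether U ∩ (A ∖ {x}) ≠ ∅ for every such U.
  x = h: open {h} ∋ x has {h} ∩ (A ∖ {h}) = ∅, so x is NOT a limit point.
  x = i: open {i} ∋ x has {i} ∩ (A ∖ {i}) = ∅, so x is NOT a limit point.
  x = j: open {j} ∋ x has {j} ∩ (A ∖ {j}) = ∅, so x is NOT a limit point.
  x = k: open {k} ∋ x has {k} ∩ (A ∖ {k}) = ∅, so x is NOT a limit point.
  x = l: open {l} ∋ x has {l} ∩ (A ∖ {l}) = ∅, so x is NOT a limit point.
Collecting: A' = ∅.


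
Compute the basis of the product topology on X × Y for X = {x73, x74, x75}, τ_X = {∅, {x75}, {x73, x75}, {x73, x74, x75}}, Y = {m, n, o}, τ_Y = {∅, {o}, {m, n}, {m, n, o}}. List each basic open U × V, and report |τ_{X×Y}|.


Basis B = {∅ × ∅, {x75} × {o}, {x73, x75} × {o}, {x75} × {m, n}, {x73, x74, x75} × {o}, {x75} × {m, n, o}, {x73, x75} × {m, n}, {x73, x75} × {m, n, o}, {x73, x74, x75} × {m, n}, {x73, x74, x75} × {m, n, o}}; |τ_{X×Y}| = 16.

Enumerate products U × V with U ∈ τ_X, V ∈ τ_Y (deduplicated):
  ∅ × ∅ = {} (∅)
  {x75} × {o} = {(x75,o)}
  {x73, x75} × {o} = {(x73,o), (x75,o)}
  {x75} × {m, n} = {(x75,m), (x75,n)}
  {x73, x74, x75} × {o} = {(x73,o), (x74,o), (x75,o)}
  {x75} × {m, n, o} = {(x75,m), (x75,n), (x75,o)}
  {x73, x75} × {m, n} = {(x73,m), (x73,n), (x75,m), (x75,n)}
  {x73, x75} × {m, n, o} = {(x73,m), (x73,n), (x73,o), (x75,m), (x75,n), (x75,o)}
  {x73, x74, x75} × {m, n} = {(x73,m), (x73,n), (x74,m), (x74,n), (x75,m), (x75,n)}
  {x73, x74, x75} × {m, n, o} = {(x73,m), (x73,n), (x73,o), (x74,m), (x74,n), (x74,o), (x75,m), (x75,n), (x75,o)}
These 10 distinct sets form the basis B.
Close under arbitrary unions to get τ_{X×Y}; counting gives |τ_{X×Y}| = 16.


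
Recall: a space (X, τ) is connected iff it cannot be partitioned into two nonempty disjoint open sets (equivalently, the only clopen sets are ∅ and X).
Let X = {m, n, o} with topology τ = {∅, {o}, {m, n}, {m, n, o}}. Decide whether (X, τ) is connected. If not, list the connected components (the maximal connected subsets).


(X, τ) is disconnected; components = [{o}, {m, n}].

Find clopen sets (U ∈ τ with X ∖ U ∈ τ):
  U = ∅, X ∖ U = {m, n, o} — both open, so U is clopen.
  U = {o}, X ∖ U = {m, n} — both open, so U is clopen.
  U = {m, n}, X ∖ U = {o} — both open, so U is clopen.
  U = {m, n, o}, X ∖ U = ∅ — both open, so U is clopen.
Nontrivial clopen(s) exist: e.g. {o}. So (X, τ) is disconnected.
Compute connected components by grouping points that agree on all clopens:
  component: {o}
  component: {m, n}


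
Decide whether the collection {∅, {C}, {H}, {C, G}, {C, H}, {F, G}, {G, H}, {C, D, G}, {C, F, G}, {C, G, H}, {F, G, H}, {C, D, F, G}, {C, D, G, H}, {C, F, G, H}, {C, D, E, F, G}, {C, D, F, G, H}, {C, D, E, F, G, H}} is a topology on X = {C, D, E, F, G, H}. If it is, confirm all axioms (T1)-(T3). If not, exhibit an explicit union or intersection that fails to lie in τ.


τ is NOT a topology on X.

Axiom (T1): ∅ ∈ τ? Yes; X ∈ τ? Yes.
Axiom (T2/T3): check pairwise unions and intersections of members of τ.
Counterexample for (T3): {C, G} ∩ {F, G} = {G} ∉ τ. Therefore τ is NOT a topology.


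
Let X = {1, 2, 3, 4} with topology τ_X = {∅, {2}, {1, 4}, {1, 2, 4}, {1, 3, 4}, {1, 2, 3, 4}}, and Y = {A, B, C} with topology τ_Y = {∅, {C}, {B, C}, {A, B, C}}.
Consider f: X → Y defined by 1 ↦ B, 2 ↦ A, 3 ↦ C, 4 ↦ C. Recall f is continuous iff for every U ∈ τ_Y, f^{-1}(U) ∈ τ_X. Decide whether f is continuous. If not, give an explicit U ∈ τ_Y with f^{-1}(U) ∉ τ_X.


f is NOT continuous.

Compute f^{-1}(U) for each U ∈ τ_Y:
  U = ∅: f^{-1}(U) = ∅ ∈ τ_X ✓.
  U = {C}: f^{-1}(U) = {3, 4} ∉ τ_X ✗.
  U = {B, C}: f^{-1}(U) = {1, 3, 4} ∈ τ_X ✓.
  U = {A, B, C}: f^{-1}(U) = {1, 2, 3, 4} ∈ τ_X ✓.
Found U = {C} with f^{-1}(U) = {3, 4} not in τ_X. Therefore f is NOT continuous.


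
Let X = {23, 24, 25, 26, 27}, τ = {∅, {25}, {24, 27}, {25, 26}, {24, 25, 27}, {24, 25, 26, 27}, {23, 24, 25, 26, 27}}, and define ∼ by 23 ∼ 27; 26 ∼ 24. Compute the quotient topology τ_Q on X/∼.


X/∼ = {[23=27], [24=26], [25]}; |τ_Q| = 3.

Equivalence classes: [23=27], [24=26], [25].
Quotient map π: X → X/∼ sends 23 ↦ [23=27], 24 ↦ [24=26], 25 ↦ [25], 26 ↦ [24=26], 27 ↦ [23=27].
For each subset V ⊆ X/∼, compute π^{-1}(V) ⊆ X and check whether π^{-1}(V) ∈ τ. V is open in τ_Q iff π^{-1}(V) ∈ τ.
  V = {}: π^{-1}(V) = ∅ ∈ τ ✓.
  V = {[23=27]}: π^{-1}(V) = {23, 27} ∉ τ ✗.
  V = {[24=26]}: π^{-1}(V) = {24, 26} ∉ τ ✗.
  V = {[23=27], [24=26]}: π^{-1}(V) = {23, 24, 26, 27} ∉ τ ✗.
  V = {[25]}: π^{-1}(V) = {25} ∈ τ ✓.
  V = {[23=27], [25]}: π^{-1}(V) = {23, 25, 27} ∉ τ ✗.
  V = {[24=26], [25]}: π^{-1}(V) = {24, 25, 26} ∉ τ ✗.
  V = {[23=27], [24=26], [25]}: π^{-1}(V) = {23, 24, 25, 26, 27} ∈ τ ✓.
Open sets in the quotient: τ_Q = {{}, {[25]}, {[23=27], [24=26], [25]}} (3 elements).


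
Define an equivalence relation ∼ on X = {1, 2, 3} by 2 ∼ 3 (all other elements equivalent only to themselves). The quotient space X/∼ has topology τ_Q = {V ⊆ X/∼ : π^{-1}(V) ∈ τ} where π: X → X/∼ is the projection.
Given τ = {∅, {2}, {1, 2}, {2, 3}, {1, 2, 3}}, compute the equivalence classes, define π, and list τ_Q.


X/∼ = {[1], [2=3]}; |τ_Q| = 3.

Equivalence classes: [1], [2=3].
Quotient map π: X → X/∼ sends 1 ↦ [1], 2 ↦ [2=3], 3 ↦ [2=3].
For each subset V ⊆ X/∼, compute π^{-1}(V) ⊆ X and check whether π^{-1}(V) ∈ τ. V is open in τ_Q iff π^{-1}(V) ∈ τ.
  V = {}: π^{-1}(V) = ∅ ∈ τ ✓.
  V = {[1]}: π^{-1}(V) = {1} ∉ τ ✗.
  V = {[2=3]}: π^{-1}(V) = {2, 3} ∈ τ ✓.
  V = {[1], [2=3]}: π^{-1}(V) = {1, 2, 3} ∈ τ ✓.
Open sets in the quotient: τ_Q = {{}, {[2=3]}, {[1], [2=3]}} (3 elements).


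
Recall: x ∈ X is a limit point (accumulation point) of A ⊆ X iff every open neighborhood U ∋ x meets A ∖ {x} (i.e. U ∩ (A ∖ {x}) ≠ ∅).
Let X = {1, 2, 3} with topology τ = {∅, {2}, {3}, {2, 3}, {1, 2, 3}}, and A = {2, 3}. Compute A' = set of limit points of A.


A' = {1}

For each x ∈ X, list the open sets U ∈ τ with x ∈ U, then check whether U ∩ (A ∖ {x}) ≠ ∅ for every such U.
  x = 1: opens ∋ x are {1, 2, 3}; each meets A ∖ {1}, so x IS a limit point.
  x = 2: open {2} ∋ x has {2} ∩ (A ∖ {2}) = ∅, so x is NOT a limit point.
  x = 3: open {3} ∋ x has {3} ∩ (A ∖ {3}) = ∅, so x is NOT a limit point.
Collecting: A' = {1}.


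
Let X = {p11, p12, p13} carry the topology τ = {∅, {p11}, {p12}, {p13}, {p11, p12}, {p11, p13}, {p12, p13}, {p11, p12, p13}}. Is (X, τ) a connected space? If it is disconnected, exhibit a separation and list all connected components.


(X, τ) is disconnected; components = [{p11}, {p12}, {p13}].

Find clopen sets (U ∈ τ with X ∖ U ∈ τ):
  U = ∅, X ∖ U = {p11, p12, p13} — both open, so U is clopen.
  U = {p11}, X ∖ U = {p12, p13} — both open, so U is clopen.
  U = {p12}, X ∖ U = {p11, p13} — both open, so U is clopen.
  U = {p13}, X ∖ U = {p11, p12} — both open, so U is clopen.
  U = {p11, p12}, X ∖ U = {p13} — both open, so U is clopen.
  U = {p11, p13}, X ∖ U = {p12} — both open, so U is clopen.
  U = {p12, p13}, X ∖ U = {p11} — both open, so U is clopen.
  U = {p11, p12, p13}, X ∖ U = ∅ — both open, so U is clopen.
Nontrivial clopen(s) exist: e.g. {p12, p13}. So (X, τ) is disconnected.
Compute connected components by grouping points that agree on all clopens:
  component: {p11}
  component: {p12}
  component: {p13}


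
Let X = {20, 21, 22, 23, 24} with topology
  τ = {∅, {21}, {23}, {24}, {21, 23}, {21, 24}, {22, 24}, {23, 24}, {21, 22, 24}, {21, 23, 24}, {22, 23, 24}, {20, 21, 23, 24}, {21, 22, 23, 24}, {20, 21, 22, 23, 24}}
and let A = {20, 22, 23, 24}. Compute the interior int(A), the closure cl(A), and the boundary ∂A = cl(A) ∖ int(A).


int(A) = {22, 23, 24}, cl(A) = {20, 22, 23, 24}, ∂A = {20}.

Closed sets in (X, τ) are complements of opens:
  closed(X, τ) = {∅, {20}, {22}, {20, 21}, {20, 22}, {20, 23}, {20, 21, 22}, {20, 21, 23}, {20, 22, 23}, {20, 22, 24}, {20, 21, 22, 23}, {20, 21, 22, 24}, {20, 22, 23, 24}, {20, 21, 22, 23, 24}}.
int(A) = ⋃ {U ∈ τ : U ⊆ A}. Opens contained in A: ∅, {23}, {24}, {22, 24}, {23, 24}, {22, 23, 24}.
Taking the union of these: int(A) = {22, 23, 24}.
cl(A) = ⋂ {C closed : A ⊆ C}. Closed sets containing A: {20, 22, 23, 24}, {20, 21, 22, 23, 24}.
Intersecting these: cl(A) = {20, 22, 23, 24}.
∂A = cl(A) ∖ int(A) = {20, 22, 23, 24} ∖ {22, 23, 24} = {20}.


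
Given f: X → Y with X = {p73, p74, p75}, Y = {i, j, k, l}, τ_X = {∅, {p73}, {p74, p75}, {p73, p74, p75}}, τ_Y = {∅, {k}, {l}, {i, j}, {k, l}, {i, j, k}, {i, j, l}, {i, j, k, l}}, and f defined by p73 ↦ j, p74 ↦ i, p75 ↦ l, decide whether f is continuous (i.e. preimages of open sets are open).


f is NOT continuous.

Compute f^{-1}(U) for each U ∈ τ_Y:
  U = ∅: f^{-1}(U) = ∅ ∈ τ_X ✓.
  U = {k}: f^{-1}(U) = ∅ ∈ τ_X ✓.
  U = {l}: f^{-1}(U) = {p75} ∉ τ_X ✗.
  U = {i, j}: f^{-1}(U) = {p73, p74} ∉ τ_X ✗.
  U = {k, l}: f^{-1}(U) = {p75} ∉ τ_X ✗.
  U = {i, j, k}: f^{-1}(U) = {p73, p74} ∉ τ_X ✗.
  U = {i, j, l}: f^{-1}(U) = {p73, p74, p75} ∈ τ_X ✓.
  U = {i, j, k, l}: f^{-1}(U) = {p73, p74, p75} ∈ τ_X ✓.
Found U = {l} with f^{-1}(U) = {p75} not in τ_X. Therefore f is NOT continuous.


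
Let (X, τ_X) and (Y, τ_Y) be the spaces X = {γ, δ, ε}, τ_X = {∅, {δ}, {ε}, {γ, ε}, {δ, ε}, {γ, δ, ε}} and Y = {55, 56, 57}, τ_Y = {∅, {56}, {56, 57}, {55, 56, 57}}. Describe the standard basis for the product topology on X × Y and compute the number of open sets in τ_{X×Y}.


Basis B = {∅ × ∅, {δ} × {56}, {ε} × {56}, {γ, ε} × {56}, {δ} × {56, 57}, {δ, ε} × {56}, {ε} × {56, 57}, {γ, δ, ε} × {56}, {δ} × {55, 56, 57}, {ε} × {55, 56, 57}, {γ, ε} × {56, 57}, {δ, ε} × {56, 57}, {γ, ε} × {55, 56, 57}, {γ, δ, ε} × {56, 57}, {δ, ε} × {55, 56, 57}, {γ, δ, ε} × {55, 56, 57}}; |τ_{X×Y}| = 40.

Enumerate products U × V with U ∈ τ_X, V ∈ τ_Y (deduplicated):
  ∅ × ∅ = {} (∅)
  {δ} × {56} = {(δ,56)}
  {ε} × {56} = {(ε,56)}
  {γ, ε} × {56} = {(γ,56), (ε,56)}
  {δ} × {56, 57} = {(δ,56), (δ,57)}
  {δ, ε} × {56} = {(δ,56), (ε,56)}
  {ε} × {56, 57} = {(ε,56), (ε,57)}
  {γ, δ, ε} × {56} = {(γ,56), (δ,56), (ε,56)}
  {δ} × {55, 56, 57} = {(δ,55), (δ,56), (δ,57)}
  {ε} × {55, 56, 57} = {(ε,55), (ε,56), (ε,57)}
  {γ, ε} × {56, 57} = {(γ,56), (γ,57), (ε,56), (ε,57)}
  {δ, ε} × {56, 57} = {(δ,56), (δ,57), (ε,56), (ε,57)}
  {γ, ε} × {55, 56, 57} = {(γ,55), (γ,56), (γ,57), (ε,55), (ε,56), (ε,57)}
  {γ, δ, ε} × {56, 57} = {(γ,56), (γ,57), (δ,56), (δ,57), (ε,56), (ε,57)}
  {δ, ε} × {55, 56, 57} = {(δ,55), (δ,56), (δ,57), (ε,55), (ε,56), (ε,57)}
  {γ, δ, ε} × {55, 56, 57} = {(γ,55), (γ,56), (γ,57), (δ,55), (δ,56), (δ,57), (ε,55), (ε,56), (ε,57)}
These 16 distinct sets form the basis B.
Close under arbitrary unions to get τ_{X×Y}; counting gives |τ_{X×Y}| = 40.


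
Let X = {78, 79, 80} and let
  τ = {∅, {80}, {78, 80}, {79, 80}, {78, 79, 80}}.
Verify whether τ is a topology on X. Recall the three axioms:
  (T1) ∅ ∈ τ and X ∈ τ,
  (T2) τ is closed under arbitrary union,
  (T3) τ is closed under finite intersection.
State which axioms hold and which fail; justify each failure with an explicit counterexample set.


τ IS a topology on X.

Axiom (T1): ∅ ∈ τ? Yes; X ∈ τ? Yes.
Axiom (T2/T3): check pairwise unions and intersections of members of τ.
All pairwise intersections and unions checked — each lies in τ. Therefore τ satisfies (T1), (T2), (T3): it IS a topology on X.


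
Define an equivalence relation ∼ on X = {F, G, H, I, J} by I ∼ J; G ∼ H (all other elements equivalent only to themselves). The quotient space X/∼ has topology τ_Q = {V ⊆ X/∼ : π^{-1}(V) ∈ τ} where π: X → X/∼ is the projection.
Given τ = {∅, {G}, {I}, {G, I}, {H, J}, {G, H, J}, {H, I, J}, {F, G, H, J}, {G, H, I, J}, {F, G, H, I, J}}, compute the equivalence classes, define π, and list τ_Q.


X/∼ = {[F], [G=H], [I=J]}; |τ_Q| = 3.

Equivalence classes: [F], [G=H], [I=J].
Quotient map π: X → X/∼ sends F ↦ [F], G ↦ [G=H], H ↦ [G=H], I ↦ [I=J], J ↦ [I=J].
For each subset V ⊆ X/∼, compute π^{-1}(V) ⊆ X and check whether π^{-1}(V) ∈ τ. V is open in τ_Q iff π^{-1}(V) ∈ τ.
  V = {}: π^{-1}(V) = ∅ ∈ τ ✓.
  V = {[F]}: π^{-1}(V) = {F} ∉ τ ✗.
  V = {[G=H]}: π^{-1}(V) = {G, H} ∉ τ ✗.
  V = {[F], [G=H]}: π^{-1}(V) = {F, G, H} ∉ τ ✗.
  V = {[I=J]}: π^{-1}(V) = {I, J} ∉ τ ✗.
  V = {[F], [I=J]}: π^{-1}(V) = {F, I, J} ∉ τ ✗.
  V = {[G=H], [I=J]}: π^{-1}(V) = {G, H, I, J} ∈ τ ✓.
  V = {[F], [G=H], [I=J]}: π^{-1}(V) = {F, G, H, I, J} ∈ τ ✓.
Open sets in the quotient: τ_Q = {{}, {[G=H], [I=J]}, {[F], [G=H], [I=J]}} (3 elements).


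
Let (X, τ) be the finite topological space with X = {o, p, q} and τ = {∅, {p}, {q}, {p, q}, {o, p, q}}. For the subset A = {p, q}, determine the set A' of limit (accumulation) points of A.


A' = {o}

For each x ∈ X, list the open sets U ∈ τ with x ∈ U, then check whether U ∩ (A ∖ {x}) ≠ ∅ for every such U.
  x = o: opens ∋ x are {o, p, q}; each meets A ∖ {o}, so x IS a limit point.
  x = p: open {p} ∋ x has {p} ∩ (A ∖ {p}) = ∅, so x is NOT a limit point.
  x = q: open {q} ∋ x has {q} ∩ (A ∖ {q}) = ∅, so x is NOT a limit point.
Collecting: A' = {o}.


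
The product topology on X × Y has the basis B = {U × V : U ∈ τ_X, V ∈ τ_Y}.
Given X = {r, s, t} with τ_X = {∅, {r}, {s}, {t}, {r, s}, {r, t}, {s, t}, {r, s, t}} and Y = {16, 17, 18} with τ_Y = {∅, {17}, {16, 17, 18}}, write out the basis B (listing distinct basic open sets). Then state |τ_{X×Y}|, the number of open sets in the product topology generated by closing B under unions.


Basis B = {∅ × ∅, {r} × {17}, {s} × {17}, {t} × {17}, {r, s} × {17}, {r, t} × {17}, {s, t} × {17}, {r} × {16, 17, 18}, {r, s, t} × {17}, {s} × {16, 17, 18}, {t} × {16, 17, 18}, {r, s} × {16, 17, 18}, {r, t} × {16, 17, 18}, {s, t} × {16, 17, 18}, {r, s, t} × {16, 17, 18}}; |τ_{X×Y}| = 27.

Enumerate products U × V with U ∈ τ_X, V ∈ τ_Y (deduplicated):
  ∅ × ∅ = {} (∅)
  {r} × {17} = {(r,17)}
  {s} × {17} = {(s,17)}
  {t} × {17} = {(t,17)}
  {r, s} × {17} = {(r,17), (s,17)}
  {r, t} × {17} = {(r,17), (t,17)}
  {s, t} × {17} = {(s,17), (t,17)}
  {r} × {16, 17, 18} = {(r,16), (r,17), (r,18)}
  {r, s, t} × {17} = {(r,17), (s,17), (t,17)}
  {s} × {16, 17, 18} = {(s,16), (s,17), (s,18)}
  {t} × {16, 17, 18} = {(t,16), (t,17), (t,18)}
  {r, s} × {16, 17, 18} = {(r,16), (r,17), (r,18), (s,16), (s,17), (s,18)}
  {r, t} × {16, 17, 18} = {(r,16), (r,17), (r,18), (t,16), (t,17), (t,18)}
  {s, t} × {16, 17, 18} = {(s,16), (s,17), (s,18), (t,16), (t,17), (t,18)}
  {r, s, t} × {16, 17, 18} = {(r,16), (r,17), (r,18), (s,16), (s,17), (s,18), (t,16), (t,17), (t,18)}
These 15 distinct sets form the basis B.
Close under arbitrary unions to get τ_{X×Y}; counting gives |τ_{X×Y}| = 27.


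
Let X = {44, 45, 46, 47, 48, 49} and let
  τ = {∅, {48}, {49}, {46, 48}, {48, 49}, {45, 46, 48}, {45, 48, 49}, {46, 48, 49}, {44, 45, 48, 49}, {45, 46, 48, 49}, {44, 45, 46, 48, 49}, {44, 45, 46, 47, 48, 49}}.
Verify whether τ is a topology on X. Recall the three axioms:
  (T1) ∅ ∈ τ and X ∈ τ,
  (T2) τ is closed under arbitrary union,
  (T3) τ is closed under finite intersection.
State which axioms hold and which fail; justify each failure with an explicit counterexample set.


τ is NOT a topology on X.

Axiom (T1): ∅ ∈ τ? Yes; X ∈ τ? Yes.
Axiom (T2/T3): check pairwise unions and intersections of members of τ.
Counterexample for (T3): {45, 46, 48} ∩ {45, 48, 49} = {45, 48} ∉ τ. Therefore τ is NOT a topology.
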